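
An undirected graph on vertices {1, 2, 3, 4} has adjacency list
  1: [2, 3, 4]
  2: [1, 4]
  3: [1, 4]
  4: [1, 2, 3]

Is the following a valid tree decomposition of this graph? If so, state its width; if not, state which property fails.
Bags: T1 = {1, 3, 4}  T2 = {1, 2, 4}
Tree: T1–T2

Yes; width 2.

Vertex coverage: the bags together contain {1, 2, 3, 4}, the full vertex set. Edge coverage: each edge of G has both endpoints in at least one bag. Running intersection: for every vertex, the bags containing it form a connected subtree. All three properties hold, so this is a valid tree decomposition of width max|bag| − 1 = 2, and hence tw(G) ≤ 2.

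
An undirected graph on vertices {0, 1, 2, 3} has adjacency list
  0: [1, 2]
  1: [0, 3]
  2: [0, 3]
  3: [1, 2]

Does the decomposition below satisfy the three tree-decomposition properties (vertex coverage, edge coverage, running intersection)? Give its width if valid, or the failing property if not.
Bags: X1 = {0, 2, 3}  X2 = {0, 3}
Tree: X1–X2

No — vertex 1 appears in no bag.

A tree decomposition must satisfy three properties: every vertex lies in some bag; for every edge, both endpoints lie together in some bag; and for every vertex, the bags containing it form a connected subtree. Here vertex 1 appears in no bag, so the decomposition is invalid.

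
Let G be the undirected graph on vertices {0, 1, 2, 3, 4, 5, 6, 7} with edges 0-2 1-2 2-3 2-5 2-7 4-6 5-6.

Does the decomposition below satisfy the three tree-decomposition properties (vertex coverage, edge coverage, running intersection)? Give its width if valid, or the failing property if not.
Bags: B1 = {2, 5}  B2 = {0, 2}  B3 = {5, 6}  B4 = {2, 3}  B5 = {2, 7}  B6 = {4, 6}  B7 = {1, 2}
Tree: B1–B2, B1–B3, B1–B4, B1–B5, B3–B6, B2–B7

Vertex coverage: the bags together contain {0, 1, 2, 3, 4, 5, 6, 7}, the full vertex set. Edge coverage: each edge of G has both endpoints in at least one bag. Running intersection: for every vertex, the bags containing it form a connected subtree. All three properties hold, so this is a valid tree decomposition of width max|bag| − 1 = 1, and hence tw(G) ≤ 1.

Yes; width 1.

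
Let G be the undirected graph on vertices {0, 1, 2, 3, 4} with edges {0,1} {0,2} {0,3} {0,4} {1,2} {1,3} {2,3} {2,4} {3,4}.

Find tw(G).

3

A width-3 tree decomposition is:
Bags: B1 = {0, 2, 3, 4}  B2 = {0, 1, 2, 3}
Tree: B1–B2
Every bag has size at most 4, so the width is 4 − 1 = 3 and tw(G) ≤ 3. On the other hand G contains the 4-clique {0, 1, 2, 3}. A clique must lie in a single bag of any decomposition, so no decomposition can have width below 3. Hence tw(G) = 3 exactly.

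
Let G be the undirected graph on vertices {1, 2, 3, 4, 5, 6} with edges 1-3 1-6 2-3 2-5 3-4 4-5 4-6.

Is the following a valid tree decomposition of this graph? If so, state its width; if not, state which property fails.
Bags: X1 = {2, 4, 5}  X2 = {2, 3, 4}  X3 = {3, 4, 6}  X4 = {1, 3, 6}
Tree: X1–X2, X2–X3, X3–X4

Checking the three conditions: (i) the bags cover all of {1, 2, 3, 4, 5, 6}; (ii) for each edge, some bag contains both endpoints; (iii) the bags containing any fixed vertex form a subtree. All hold, so the decomposition is valid with width 3 − 1 = 2.

Yes; width 2.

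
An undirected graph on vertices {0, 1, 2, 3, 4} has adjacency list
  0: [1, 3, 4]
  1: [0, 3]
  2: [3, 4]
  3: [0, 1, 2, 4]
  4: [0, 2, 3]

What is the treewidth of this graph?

A width-2 tree decomposition is:
Bags: B1 = {0, 3, 4}  B2 = {2, 3, 4}  B3 = {0, 1, 3}
Tree: B1–B2, B1–B3
Every bag has size at most 3, so the width is 3 − 1 = 2 and tw(G) ≤ 2. On the other hand G contains the 3-clique {0, 1, 3}. A clique must lie in a single bag of any decomposition, so no decomposition can have width below 2. Therefore the treewidth is 2.

2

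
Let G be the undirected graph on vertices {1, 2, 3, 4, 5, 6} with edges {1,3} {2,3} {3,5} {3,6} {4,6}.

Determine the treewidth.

A width-1 tree decomposition is:
Bags: B1 = {1, 3}  B2 = {2, 3}  B3 = {3, 6}  B4 = {4, 6}  B5 = {3, 5}
Tree: B1–B2, B1–B3, B3–B4, B2–B5
Every bag has size at most 2, so the width is 2 − 1 = 1 and tw(G) ≤ 1. Since G has at least one edge (e.g. 1–3), it is not an edgeless graph, so tw(G) ≥ 1. Therefore the treewidth is 1.

1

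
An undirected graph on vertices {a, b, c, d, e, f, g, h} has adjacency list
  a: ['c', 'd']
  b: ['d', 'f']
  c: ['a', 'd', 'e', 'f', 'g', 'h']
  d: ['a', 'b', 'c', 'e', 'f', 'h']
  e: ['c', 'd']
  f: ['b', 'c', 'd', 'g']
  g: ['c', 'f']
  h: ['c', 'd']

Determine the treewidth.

A width-2 tree decomposition is:
Bags: B1 = {c, d, f}  B2 = {b, d, f}  B3 = {c, d, e}  B4 = {c, f, g}  B5 = {a, c, d}  B6 = {c, d, h}
Tree: B1–B2, B1–B3, B1–B4, B3–B5, B3–B6
Every bag has size at most 3, so the width is 3 − 1 = 2 and tw(G) ≤ 2. Conversely, {c, d, e} is a clique of size 3, and the vertices of any clique must share a bag in every tree decomposition; so some bag has ≥ 3 vertices and tw(G) ≥ 2. Therefore the treewidth is 2.

2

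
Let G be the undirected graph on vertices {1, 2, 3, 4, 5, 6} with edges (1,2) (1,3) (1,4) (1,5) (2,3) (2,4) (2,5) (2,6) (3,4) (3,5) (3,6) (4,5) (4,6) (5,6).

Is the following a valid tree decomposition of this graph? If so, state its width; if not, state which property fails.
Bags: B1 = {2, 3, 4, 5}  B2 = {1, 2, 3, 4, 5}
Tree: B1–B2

A tree decomposition must satisfy three properties: every vertex lies in some bag; for every edge, both endpoints lie together in some bag; and for every vertex, the bags containing it form a connected subtree. Here vertex 6 appears in no bag, so the decomposition is invalid.

No — vertex 6 appears in no bag.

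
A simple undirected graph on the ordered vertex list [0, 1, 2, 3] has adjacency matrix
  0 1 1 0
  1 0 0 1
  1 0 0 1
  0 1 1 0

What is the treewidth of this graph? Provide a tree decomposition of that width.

Treewidth 2.
One optimal decomposition is:
Bags: B1 = {1, 2, 3}  B2 = {0, 1, 2}
Tree: B1–B2

Every bag has size at most 3, so the width is 3 − 1 = 2 and tw(G) ≤ 2. Since 2–3–1–0–2 is a cycle in G, G is not acyclic. Forests are exactly the graphs of treewidth ≤ 1, so tw(G) ≥ 2. Hence tw(G) = 2 exactly.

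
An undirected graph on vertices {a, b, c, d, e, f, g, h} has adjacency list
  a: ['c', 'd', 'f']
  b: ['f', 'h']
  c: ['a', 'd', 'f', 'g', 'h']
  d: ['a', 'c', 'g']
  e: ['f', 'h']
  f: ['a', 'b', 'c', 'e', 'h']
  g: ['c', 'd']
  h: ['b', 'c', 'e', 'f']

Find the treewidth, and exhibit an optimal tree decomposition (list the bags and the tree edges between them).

The largest bag has 3 vertices, giving width 2; this decomposition certifies tw(G) ≤ 2. Conversely, {c, d, g} is a clique of size 3, and the vertices of any clique must share a bag in every tree decomposition; so some bag has ≥ 3 vertices and tw(G) ≥ 2. The upper and lower bounds meet at 2, so that is the treewidth.

Treewidth 2.
One such decomposition:
Bags: B1 = {c, f, h}  B2 = {a, c, f}  B3 = {a, c, d}  B4 = {c, d, g}  B5 = {b, f, h}  B6 = {e, f, h}
Tree: B1–B2, B2–B3, B3–B4, B1–B5, B1–B6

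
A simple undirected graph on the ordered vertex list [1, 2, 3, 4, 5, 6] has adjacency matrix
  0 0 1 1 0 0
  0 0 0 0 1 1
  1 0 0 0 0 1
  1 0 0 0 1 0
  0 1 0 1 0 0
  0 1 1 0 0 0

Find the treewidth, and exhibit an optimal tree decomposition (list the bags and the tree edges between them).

Treewidth 2.
One such decomposition:
Bags: B1 = {2, 3, 6}  B2 = {1, 2, 3}  B3 = {1, 2, 4}  B4 = {2, 4, 5}
Tree: B1–B2, B2–B3, B3–B4

The largest bag has 3 vertices, giving width 2; this decomposition certifies tw(G) ≤ 2. The edges 2–6–3–1–4–5–2 form a cycle, so G is not a tree and its treewidth is at least 2. Combining the bounds, tw(G) = 2.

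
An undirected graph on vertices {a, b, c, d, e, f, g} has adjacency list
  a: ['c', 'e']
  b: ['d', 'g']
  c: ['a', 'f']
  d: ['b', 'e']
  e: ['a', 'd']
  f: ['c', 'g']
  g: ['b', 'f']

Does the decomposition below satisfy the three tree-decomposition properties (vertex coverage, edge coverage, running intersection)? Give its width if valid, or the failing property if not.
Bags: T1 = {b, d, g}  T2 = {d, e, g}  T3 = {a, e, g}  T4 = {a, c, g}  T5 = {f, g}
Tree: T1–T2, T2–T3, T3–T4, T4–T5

A tree decomposition must satisfy three properties: every vertex lies in some bag; for every edge, both endpoints lie together in some bag; and for every vertex, the bags containing it form a connected subtree. Here edge (c,f) lies in no bag, so the decomposition is invalid.

No — edge (c,f) lies in no bag.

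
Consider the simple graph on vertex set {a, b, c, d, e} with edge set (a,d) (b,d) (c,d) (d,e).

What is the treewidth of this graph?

A width-1 tree decomposition is:
Bags: B1 = {d, e}  B2 = {b, d}  B3 = {a, d}  B4 = {c, d}
Tree: B1–B2, B2–B3, B1–B4
The largest bag has 2 vertices, giving width 1; this decomposition certifies tw(G) ≤ 1. Since G has at least one edge (e.g. d–e), it is not an edgeless graph, so tw(G) ≥ 1. Therefore the treewidth is 1.

1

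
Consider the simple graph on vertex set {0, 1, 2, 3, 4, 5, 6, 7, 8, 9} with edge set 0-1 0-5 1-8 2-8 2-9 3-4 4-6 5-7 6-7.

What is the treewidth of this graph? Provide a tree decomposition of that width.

Treewidth 1.
One such decomposition:
Bags: B1 = {2, 9}  B2 = {2, 8}  B3 = {1, 8}  B4 = {0, 1}  B5 = {0, 5}  B6 = {5, 7}  B7 = {6, 7}  B8 = {4, 6}  B9 = {3, 4}
Tree: B1–B2, B2–B3, B3–B4, B4–B5, B5–B6, B6–B7, B7–B8, B8–B9

Every bag has size at most 2, so the width is 2 − 1 = 1 and tw(G) ≤ 1. Since G has at least one edge (e.g. 9–2), it is not an edgeless graph, so tw(G) ≥ 1. Combining the bounds, tw(G) = 1.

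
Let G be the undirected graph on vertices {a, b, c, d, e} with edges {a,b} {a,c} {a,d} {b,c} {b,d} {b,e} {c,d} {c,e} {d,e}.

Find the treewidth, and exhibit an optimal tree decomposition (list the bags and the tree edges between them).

Treewidth 3.
One optimal decomposition is:
Bags: B1 = {b, c, d, e}  B2 = {a, b, c, d}
Tree: B1–B2

Each bag holds 4 vertices, so the decomposition has width 3, which upper-bounds the treewidth. For the lower bound, the 4 vertices {b, c, d, e} are pairwise adjacent, and any tree decomposition puts a clique entirely inside one bag — forcing width ≥ 3. Hence tw(G) = 3 exactly.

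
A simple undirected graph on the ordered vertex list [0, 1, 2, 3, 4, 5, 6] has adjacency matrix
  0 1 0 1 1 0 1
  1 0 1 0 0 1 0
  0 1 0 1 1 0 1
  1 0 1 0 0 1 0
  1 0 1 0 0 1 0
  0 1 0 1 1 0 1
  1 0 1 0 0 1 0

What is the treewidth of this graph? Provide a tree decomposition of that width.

Treewidth 3.
Bags: B1 = {0, 2, 5, 6}  B2 = {0, 2, 3, 5}  B3 = {0, 2, 4, 5}  B4 = {0, 1, 2, 5}
Tree: B1–B2, B2–B3, B3–B4

The largest bag has 4 vertices, giving width 3; this decomposition certifies tw(G) ≤ 3. For the lower bound: the 4 vertex sets {2,6}, {3,5}, {0}, {4} are disjoint, each induces a connected subgraph, and every pair is joined by at least one edge of G. Contracting each set to a single vertex therefore yields K_{4} as a minor, and since treewidth is minor-monotone, tw(G) ≥ tw(K_{4}) = 3. Hence tw(G) = 3 exactly.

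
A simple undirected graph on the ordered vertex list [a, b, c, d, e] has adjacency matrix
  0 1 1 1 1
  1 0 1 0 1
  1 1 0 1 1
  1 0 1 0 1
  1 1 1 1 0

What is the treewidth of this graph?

3

A width-3 tree decomposition is:
Bags: B1 = {a, c, d, e}  B2 = {a, b, c, e}
Tree: B1–B2
Each bag holds 4 vertices, so the decomposition has width 3, which upper-bounds the treewidth. Conversely, {a, c, d, e} is a clique of size 4, and the vertices of any clique must share a bag in every tree decomposition; so some bag has ≥ 4 vertices and tw(G) ≥ 3. Therefore the treewidth is 3.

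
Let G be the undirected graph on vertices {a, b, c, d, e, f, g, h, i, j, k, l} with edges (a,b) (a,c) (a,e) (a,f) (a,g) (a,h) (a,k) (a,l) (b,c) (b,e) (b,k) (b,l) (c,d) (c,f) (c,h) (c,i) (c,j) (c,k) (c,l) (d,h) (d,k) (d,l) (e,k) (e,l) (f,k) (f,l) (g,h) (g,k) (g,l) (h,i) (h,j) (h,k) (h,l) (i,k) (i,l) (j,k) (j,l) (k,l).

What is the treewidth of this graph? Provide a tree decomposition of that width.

Treewidth 4.
One such decomposition:
Bags: B1 = {a, c, h, k, l}  B2 = {c, h, i, k, l}  B3 = {a, b, c, k, l}  B4 = {a, b, e, k, l}  B5 = {c, d, h, k, l}  B6 = {a, g, h, k, l}  B7 = {a, c, f, k, l}  B8 = {c, h, j, k, l}
Tree: B1–B2, B1–B3, B3–B4, B1–B5, B1–B6, B1–B7, B2–B8

Every bag has size at most 5, so the width is 5 − 1 = 4 and tw(G) ≤ 4. Conversely, {a, g, h, k, l} is a clique of size 5, and the vertices of any clique must share a bag in every tree decomposition; so some bag has ≥ 5 vertices and tw(G) ≥ 4. The upper and lower bounds meet at 4, so that is the treewidth.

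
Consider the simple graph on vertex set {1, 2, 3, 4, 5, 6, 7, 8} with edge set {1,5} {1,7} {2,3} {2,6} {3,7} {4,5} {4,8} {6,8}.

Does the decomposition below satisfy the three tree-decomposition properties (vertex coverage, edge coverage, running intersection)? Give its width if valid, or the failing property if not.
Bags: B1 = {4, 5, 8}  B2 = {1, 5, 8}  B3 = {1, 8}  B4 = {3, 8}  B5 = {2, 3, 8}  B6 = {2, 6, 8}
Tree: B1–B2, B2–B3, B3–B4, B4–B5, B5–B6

A tree decomposition must satisfy three properties: every vertex lies in some bag; for every edge, both endpoints lie together in some bag; and for every vertex, the bags containing it form a connected subtree. Here vertex 7 appears in no bag, so the decomposition is invalid.

No — vertex 7 appears in no bag.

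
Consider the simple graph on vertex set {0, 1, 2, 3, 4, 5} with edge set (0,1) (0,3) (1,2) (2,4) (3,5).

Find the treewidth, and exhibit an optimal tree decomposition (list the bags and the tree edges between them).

Treewidth 1.
One optimal decomposition is:
Bags: B1 = {2, 4}  B2 = {1, 2}  B3 = {0, 1}  B4 = {0, 3}  B5 = {3, 5}
Tree: B1–B2, B2–B3, B3–B4, B4–B5

The largest bag has 2 vertices, giving width 1; this decomposition certifies tw(G) ≤ 1. Any graph with an edge has treewidth ≥ 1, and G has the edge 4–2. Hence tw(G) = 1 exactly.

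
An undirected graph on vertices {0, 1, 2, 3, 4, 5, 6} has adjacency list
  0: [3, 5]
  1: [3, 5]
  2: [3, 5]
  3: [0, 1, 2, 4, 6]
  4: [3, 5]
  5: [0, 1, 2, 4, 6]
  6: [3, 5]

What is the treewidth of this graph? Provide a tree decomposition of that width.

Each bag holds 3 vertices, so the decomposition has width 2, which upper-bounds the treewidth. For the lower bound, G contains the cycle 5–6–3–1–5, so G is not a forest; only forests have treewidth ≤ 1, hence tw(G) ≥ 2. The upper and lower bounds meet at 2, so that is the treewidth.

Treewidth 2.
One optimal decomposition is:
Bags: B1 = {3, 5, 6}  B2 = {1, 3, 5}  B3 = {0, 3, 5}  B4 = {3, 4, 5}  B5 = {2, 3, 5}
Tree: B1–B2, B2–B3, B3–B4, B4–B5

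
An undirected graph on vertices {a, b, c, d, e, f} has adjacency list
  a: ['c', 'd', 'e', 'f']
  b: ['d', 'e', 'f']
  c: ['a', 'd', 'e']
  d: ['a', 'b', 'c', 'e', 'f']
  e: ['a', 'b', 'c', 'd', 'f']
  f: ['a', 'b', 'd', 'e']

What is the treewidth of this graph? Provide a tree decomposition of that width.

Every bag has size at most 4, so the width is 4 − 1 = 3 and tw(G) ≤ 3. Conversely, {a, c, d, e} is a clique of size 4, and the vertices of any clique must share a bag in every tree decomposition; so some bag has ≥ 4 vertices and tw(G) ≥ 3. Combining the bounds, tw(G) = 3.

Treewidth 3.
Bags: B1 = {a, c, d, e}  B2 = {a, d, e, f}  B3 = {b, d, e, f}
Tree: B1–B2, B2–B3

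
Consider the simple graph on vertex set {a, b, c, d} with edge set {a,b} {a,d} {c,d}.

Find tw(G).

A width-1 tree decomposition is:
Bags: B1 = {a, b}  B2 = {a, d}  B3 = {c, d}
Tree: B1–B2, B2–B3
Each bag holds 2 vertices, so the decomposition has width 1, which upper-bounds the treewidth. G has an edge, so its treewidth is at least 1. The upper and lower bounds meet at 1, so that is the treewidth.

1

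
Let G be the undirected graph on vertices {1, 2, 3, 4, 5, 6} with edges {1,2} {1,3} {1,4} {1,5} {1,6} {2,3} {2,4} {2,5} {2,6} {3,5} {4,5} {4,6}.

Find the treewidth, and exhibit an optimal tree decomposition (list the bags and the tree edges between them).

Treewidth 3.
One such decomposition:
Bags: B1 = {1, 2, 3, 5}  B2 = {1, 2, 4, 5}  B3 = {1, 2, 4, 6}
Tree: B1–B2, B2–B3

The largest bag has 4 vertices, giving width 3; this decomposition certifies tw(G) ≤ 3. For the lower bound, the 4 vertices {1, 2, 3, 5} are pairwise adjacent, and any tree decomposition puts a clique entirely inside one bag — forcing width ≥ 3. Therefore the treewidth is 3.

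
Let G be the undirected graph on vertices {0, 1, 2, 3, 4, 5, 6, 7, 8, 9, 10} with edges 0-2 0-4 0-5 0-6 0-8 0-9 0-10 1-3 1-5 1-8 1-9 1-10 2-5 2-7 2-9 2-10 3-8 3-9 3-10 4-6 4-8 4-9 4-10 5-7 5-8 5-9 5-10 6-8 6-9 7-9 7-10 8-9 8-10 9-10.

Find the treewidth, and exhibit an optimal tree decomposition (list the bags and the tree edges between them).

Treewidth 4.
One optimal decomposition is:
Bags: B1 = {0, 5, 8, 9, 10}  B2 = {0, 4, 8, 9, 10}  B3 = {1, 5, 8, 9, 10}  B4 = {0, 2, 5, 9, 10}  B5 = {2, 5, 7, 9, 10}  B6 = {0, 4, 6, 8, 9}  B7 = {1, 3, 8, 9, 10}
Tree: B1–B2, B1–B3, B1–B4, B4–B5, B2–B6, B3–B7

Each bag holds 5 vertices, so the decomposition has width 4, which upper-bounds the treewidth. For the lower bound, the 5 vertices {1, 3, 8, 9, 10} are pairwise adjacent, and any tree decomposition puts a clique entirely inside one bag — forcing width ≥ 4. The upper and lower bounds meet at 4, so that is the treewidth.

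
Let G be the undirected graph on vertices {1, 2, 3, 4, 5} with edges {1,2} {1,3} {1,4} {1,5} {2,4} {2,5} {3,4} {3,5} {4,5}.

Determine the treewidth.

3

A width-3 tree decomposition is:
Bags: B1 = {1, 2, 4, 5}  B2 = {1, 3, 4, 5}
Tree: B1–B2
Each bag holds 4 vertices, so the decomposition has width 3, which upper-bounds the treewidth. On the other hand G contains the 4-clique {1, 2, 4, 5}. A clique must lie in a single bag of any decomposition, so no decomposition can have width below 3. Therefore the treewidth is 3.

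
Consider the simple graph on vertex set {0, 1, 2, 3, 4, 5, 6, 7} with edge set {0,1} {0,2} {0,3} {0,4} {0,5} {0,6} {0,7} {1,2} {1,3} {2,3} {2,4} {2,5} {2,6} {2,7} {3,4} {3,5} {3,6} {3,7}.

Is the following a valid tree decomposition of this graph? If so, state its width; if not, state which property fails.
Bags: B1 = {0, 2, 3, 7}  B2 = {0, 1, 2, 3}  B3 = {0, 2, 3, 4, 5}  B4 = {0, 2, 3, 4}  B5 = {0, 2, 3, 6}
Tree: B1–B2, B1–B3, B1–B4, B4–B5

A tree decomposition must satisfy three properties: every vertex lies in some bag; for every edge, both endpoints lie together in some bag; and for every vertex, the bags containing it form a connected subtree. Here bags containing vertex 4 are not connected in the tree, so the decomposition is invalid.

No — bags containing vertex 4 are not connected in the tree.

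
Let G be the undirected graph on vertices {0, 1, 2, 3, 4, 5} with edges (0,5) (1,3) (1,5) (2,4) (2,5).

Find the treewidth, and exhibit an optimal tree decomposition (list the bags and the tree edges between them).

Every bag has size at most 2, so the width is 2 − 1 = 1 and tw(G) ≤ 1. Any graph with an edge has treewidth ≥ 1, and G has the edge 2–5. Combining the bounds, tw(G) = 1.

Treewidth 1.
Bags: B1 = {2, 5}  B2 = {0, 5}  B3 = {2, 4}  B4 = {1, 5}  B5 = {1, 3}
Tree: B1–B2, B1–B3, B1–B4, B4–B5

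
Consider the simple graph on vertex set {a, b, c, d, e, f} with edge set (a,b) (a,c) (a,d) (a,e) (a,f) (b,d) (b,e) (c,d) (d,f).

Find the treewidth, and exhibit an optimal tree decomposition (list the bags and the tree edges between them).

Every bag has size at most 3, so the width is 3 − 1 = 2 and tw(G) ≤ 2. Conversely, {a, c, d} is a clique of size 3, and the vertices of any clique must share a bag in every tree decomposition; so some bag has ≥ 3 vertices and tw(G) ≥ 2. Combining the bounds, tw(G) = 2.

Treewidth 2.
One optimal decomposition is:
Bags: B1 = {a, b, e}  B2 = {a, b, d}  B3 = {a, c, d}  B4 = {a, d, f}
Tree: B1–B2, B2–B3, B3–B4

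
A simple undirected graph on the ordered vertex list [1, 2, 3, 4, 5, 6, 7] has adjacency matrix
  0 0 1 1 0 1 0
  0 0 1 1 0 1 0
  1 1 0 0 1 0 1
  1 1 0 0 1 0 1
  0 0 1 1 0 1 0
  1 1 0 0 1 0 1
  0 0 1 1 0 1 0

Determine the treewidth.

A width-3 tree decomposition is:
Bags: B1 = {1, 3, 4, 6}  B2 = {3, 4, 6, 7}  B3 = {3, 4, 5, 6}  B4 = {2, 3, 4, 6}
Tree: B1–B2, B2–B3, B3–B4
Every bag has size at most 4, so the width is 4 − 1 = 3 and tw(G) ≤ 3. For the lower bound: the 4 vertex sets {1,4}, {6,7}, {3}, {5} are disjoint, each induces a connected subgraph, and every pair is joined by at least one edge of G. Contracting each set to a single vertex therefore yields K_{4} as a minor, and since treewidth is minor-monotone, tw(G) ≥ tw(K_{4}) = 3. The upper and lower bounds meet at 3, so that is the treewidth.

3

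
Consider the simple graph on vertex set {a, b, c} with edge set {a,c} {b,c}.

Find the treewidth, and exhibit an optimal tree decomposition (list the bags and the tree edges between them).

Treewidth 1.
One optimal decomposition is:
Bags: B1 = {b, c}  B2 = {a, c}
Tree: B1–B2

Each bag holds 2 vertices, so the decomposition has width 1, which upper-bounds the treewidth. G has an edge, so its treewidth is at least 1. Combining the bounds, tw(G) = 1.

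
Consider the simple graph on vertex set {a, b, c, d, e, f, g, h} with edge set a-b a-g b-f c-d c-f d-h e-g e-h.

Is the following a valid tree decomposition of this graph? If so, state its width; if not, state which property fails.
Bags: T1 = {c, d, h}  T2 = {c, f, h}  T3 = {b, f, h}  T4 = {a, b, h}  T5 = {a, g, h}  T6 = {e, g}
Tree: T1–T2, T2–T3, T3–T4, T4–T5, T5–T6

No — edge (h,e) lies in no bag.

A tree decomposition must satisfy three properties: every vertex lies in some bag; for every edge, both endpoints lie together in some bag; and for every vertex, the bags containing it form a connected subtree. Here edge (h,e) lies in no bag, so the decomposition is invalid.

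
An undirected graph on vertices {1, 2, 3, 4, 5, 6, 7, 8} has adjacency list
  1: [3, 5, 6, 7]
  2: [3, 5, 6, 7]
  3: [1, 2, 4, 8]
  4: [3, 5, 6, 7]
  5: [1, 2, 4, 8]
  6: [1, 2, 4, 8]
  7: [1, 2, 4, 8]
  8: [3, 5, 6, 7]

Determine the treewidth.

4

A width-4 tree decomposition is:
Bags: B1 = {3, 5, 6, 7, 8}  B2 = {3, 4, 5, 6, 7}  B3 = {2, 3, 5, 6, 7}  B4 = {1, 3, 5, 6, 7}
Tree: B1–B2, B2–B3, B3–B4
Each bag holds 5 vertices, so the decomposition has width 4, which upper-bounds the treewidth. For the lower bound: the 5 vertex sets {5,8}, {3,4}, {2,6}, {7}, {1} are disjoint, each induces a connected subgraph, and every pair is joined by at least one edge of G. Contracting each set to a single vertex therefore yields K_{5} as a minor, and since treewidth is minor-monotone, tw(G) ≥ tw(K_{5}) = 4. The upper and lower bounds meet at 4, so that is the treewidth.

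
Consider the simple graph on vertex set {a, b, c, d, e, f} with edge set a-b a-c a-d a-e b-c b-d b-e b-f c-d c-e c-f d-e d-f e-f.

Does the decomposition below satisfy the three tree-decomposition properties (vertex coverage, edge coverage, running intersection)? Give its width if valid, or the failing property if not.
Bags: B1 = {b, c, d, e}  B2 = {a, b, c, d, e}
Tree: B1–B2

A tree decomposition must satisfy three properties: every vertex lies in some bag; for every edge, both endpoints lie together in some bag; and for every vertex, the bags containing it form a connected subtree. Here vertex f appears in no bag, so the decomposition is invalid.

No — vertex f appears in no bag.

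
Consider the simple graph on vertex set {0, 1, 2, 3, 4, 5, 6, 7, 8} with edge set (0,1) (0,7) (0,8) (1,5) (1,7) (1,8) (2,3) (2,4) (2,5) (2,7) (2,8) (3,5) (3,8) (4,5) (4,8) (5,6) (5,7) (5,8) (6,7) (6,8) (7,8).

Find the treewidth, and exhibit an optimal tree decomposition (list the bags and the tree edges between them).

The largest bag has 4 vertices, giving width 3; this decomposition certifies tw(G) ≤ 3. On the other hand G contains the 4-clique {0, 1, 7, 8}. A clique must lie in a single bag of any decomposition, so no decomposition can have width below 3. Combining the bounds, tw(G) = 3.

Treewidth 3.
Bags: B1 = {1, 5, 7, 8}  B2 = {2, 5, 7, 8}  B3 = {0, 1, 7, 8}  B4 = {5, 6, 7, 8}  B5 = {2, 4, 5, 8}  B6 = {2, 3, 5, 8}
Tree: B1–B2, B1–B3, B2–B4, B2–B5, B2–B6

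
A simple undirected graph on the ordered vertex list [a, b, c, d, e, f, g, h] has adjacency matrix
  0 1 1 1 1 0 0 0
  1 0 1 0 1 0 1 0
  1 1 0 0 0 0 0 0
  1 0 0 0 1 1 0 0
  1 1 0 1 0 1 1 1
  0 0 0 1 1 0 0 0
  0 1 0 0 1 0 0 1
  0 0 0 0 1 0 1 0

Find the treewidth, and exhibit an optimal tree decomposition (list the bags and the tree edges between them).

Every bag has size at most 3, so the width is 3 − 1 = 2 and tw(G) ≤ 2. For the lower bound, the 3 vertices {a, d, e} are pairwise adjacent, and any tree decomposition puts a clique entirely inside one bag — forcing width ≥ 2. Combining the bounds, tw(G) = 2.

Treewidth 2.
Bags: B1 = {a, b, e}  B2 = {a, b, c}  B3 = {b, e, g}  B4 = {a, d, e}  B5 = {e, g, h}  B6 = {d, e, f}
Tree: B1–B2, B1–B3, B1–B4, B3–B5, B4–B6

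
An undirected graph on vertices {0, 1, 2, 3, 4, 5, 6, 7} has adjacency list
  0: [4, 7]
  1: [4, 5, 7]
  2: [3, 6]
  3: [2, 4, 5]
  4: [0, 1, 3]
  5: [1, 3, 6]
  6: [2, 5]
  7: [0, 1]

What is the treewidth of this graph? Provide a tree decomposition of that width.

Treewidth 2.
One optimal decomposition is:
Bags: B1 = {0, 1, 7}  B2 = {0, 1, 4}  B3 = {1, 4, 5}  B4 = {3, 4, 5}  B5 = {3, 5, 6}  B6 = {2, 3, 6}
Tree: B1–B2, B2–B3, B3–B4, B4–B5, B5–B6

The largest bag has 3 vertices, giving width 2; this decomposition certifies tw(G) ≤ 2. For the lower bound, G contains the cycle 7–0–4–1–7, so G is not a forest; only forests have treewidth ≤ 1, hence tw(G) ≥ 2. Combining the bounds, tw(G) = 2.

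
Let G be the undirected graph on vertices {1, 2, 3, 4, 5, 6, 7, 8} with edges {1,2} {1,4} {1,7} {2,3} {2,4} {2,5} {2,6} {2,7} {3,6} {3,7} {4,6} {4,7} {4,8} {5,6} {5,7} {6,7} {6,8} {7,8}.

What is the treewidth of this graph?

3

A width-3 tree decomposition is:
Bags: B1 = {2, 4, 6, 7}  B2 = {2, 3, 6, 7}  B3 = {4, 6, 7, 8}  B4 = {1, 2, 4, 7}  B5 = {2, 5, 6, 7}
Tree: B1–B2, B1–B3, B1–B4, B2–B5
The largest bag has 4 vertices, giving width 3; this decomposition certifies tw(G) ≤ 3. Conversely, {4, 6, 7, 8} is a clique of size 4, and the vertices of any clique must share a bag in every tree decomposition; so some bag has ≥ 4 vertices and tw(G) ≥ 3. Combining the bounds, tw(G) = 3.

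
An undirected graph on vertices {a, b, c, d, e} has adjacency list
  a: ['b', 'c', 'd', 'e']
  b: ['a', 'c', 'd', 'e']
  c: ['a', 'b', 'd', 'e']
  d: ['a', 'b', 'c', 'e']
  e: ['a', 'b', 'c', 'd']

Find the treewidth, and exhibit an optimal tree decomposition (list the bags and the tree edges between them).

Treewidth 4.
One such decomposition:
Bags: B1 = {a, b, c, d, e}
Tree: (single bag)

With just one bag of size 5, the width is 5 − 1 = 4, so tw(G) ≤ 4. On the other hand G contains the 5-clique {a, b, c, d, e}. A clique must lie in a single bag of any decomposition, so no decomposition can have width below 4. Therefore the treewidth is 4.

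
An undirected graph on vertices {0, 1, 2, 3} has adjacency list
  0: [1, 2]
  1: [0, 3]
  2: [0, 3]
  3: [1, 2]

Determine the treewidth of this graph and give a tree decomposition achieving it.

Treewidth 2.
One such decomposition:
Bags: B1 = {1, 2, 3}  B2 = {0, 1, 2}
Tree: B1–B2

Every bag has size at most 3, so the width is 3 − 1 = 2 and tw(G) ≤ 2. The edges 1–3–2–0–1 form a cycle, so G is not a tree and its treewidth is at least 2. The upper and lower bounds meet at 2, so that is the treewidth.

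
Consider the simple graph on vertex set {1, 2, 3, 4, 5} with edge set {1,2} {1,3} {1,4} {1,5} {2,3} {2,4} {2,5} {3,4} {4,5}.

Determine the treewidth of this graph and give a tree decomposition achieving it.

The largest bag has 4 vertices, giving width 3; this decomposition certifies tw(G) ≤ 3. For the lower bound, the 4 vertices {1, 2, 3, 4} are pairwise adjacent, and any tree decomposition puts a clique entirely inside one bag — forcing width ≥ 3. Combining the bounds, tw(G) = 3.

Treewidth 3.
One such decomposition:
Bags: B1 = {1, 2, 3, 4}  B2 = {1, 2, 4, 5}
Tree: B1–B2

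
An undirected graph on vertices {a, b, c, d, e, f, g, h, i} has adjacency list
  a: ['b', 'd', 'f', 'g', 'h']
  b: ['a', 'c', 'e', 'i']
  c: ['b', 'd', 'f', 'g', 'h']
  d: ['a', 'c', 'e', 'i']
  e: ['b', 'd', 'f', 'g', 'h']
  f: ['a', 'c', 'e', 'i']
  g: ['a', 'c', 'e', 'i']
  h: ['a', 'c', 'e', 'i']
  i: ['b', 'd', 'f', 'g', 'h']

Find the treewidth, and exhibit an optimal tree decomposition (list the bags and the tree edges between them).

The largest bag has 5 vertices, giving width 4; this decomposition certifies tw(G) ≤ 4. For the lower bound: the 5 vertex sets {c,h}, {a,d}, {e,g}, {i}, {b} are disjoint, each induces a connected subgraph, and every pair is joined by at least one edge of G. Contracting each set to a single vertex therefore yields K_{5} as a minor, and since treewidth is minor-monotone, tw(G) ≥ tw(K_{5}) = 4. Hence tw(G) = 4 exactly.

Treewidth 4.
Bags: B1 = {a, c, e, h, i}  B2 = {a, c, d, e, i}  B3 = {a, c, e, g, i}  B4 = {a, b, c, e, i}  B5 = {a, c, e, f, i}
Tree: B1–B2, B2–B3, B3–B4, B4–B5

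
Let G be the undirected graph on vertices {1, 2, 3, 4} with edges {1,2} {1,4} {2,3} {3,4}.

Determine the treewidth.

A width-2 tree decomposition is:
Bags: B1 = {2, 3, 4}  B2 = {1, 2, 4}
Tree: B1–B2
Every bag has size at most 3, so the width is 3 − 1 = 2 and tw(G) ≤ 2. Since 4–3–2–1–4 is a cycle in G, G is not acyclic. Forests are exactly the graphs of treewidth ≤ 1, so tw(G) ≥ 2. Hence tw(G) = 2 exactly.

2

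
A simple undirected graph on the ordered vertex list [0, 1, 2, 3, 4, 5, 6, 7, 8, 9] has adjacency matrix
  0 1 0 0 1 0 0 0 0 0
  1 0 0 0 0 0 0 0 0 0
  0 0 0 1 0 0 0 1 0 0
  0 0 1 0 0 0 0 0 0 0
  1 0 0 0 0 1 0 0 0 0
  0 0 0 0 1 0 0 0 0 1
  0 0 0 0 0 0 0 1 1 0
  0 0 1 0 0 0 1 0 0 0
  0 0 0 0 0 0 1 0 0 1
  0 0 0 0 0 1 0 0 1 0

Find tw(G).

A width-1 tree decomposition is:
Bags: B1 = {0, 1}  B2 = {0, 4}  B3 = {4, 5}  B4 = {5, 9}  B5 = {8, 9}  B6 = {6, 8}  B7 = {6, 7}  B8 = {2, 7}  B9 = {2, 3}
Tree: B1–B2, B2–B3, B3–B4, B4–B5, B5–B6, B6–B7, B7–B8, B8–B9
The largest bag has 2 vertices, giving width 1; this decomposition certifies tw(G) ≤ 1. Any graph with an edge has treewidth ≥ 1, and G has the edge 1–0. Hence tw(G) = 1 exactly.

1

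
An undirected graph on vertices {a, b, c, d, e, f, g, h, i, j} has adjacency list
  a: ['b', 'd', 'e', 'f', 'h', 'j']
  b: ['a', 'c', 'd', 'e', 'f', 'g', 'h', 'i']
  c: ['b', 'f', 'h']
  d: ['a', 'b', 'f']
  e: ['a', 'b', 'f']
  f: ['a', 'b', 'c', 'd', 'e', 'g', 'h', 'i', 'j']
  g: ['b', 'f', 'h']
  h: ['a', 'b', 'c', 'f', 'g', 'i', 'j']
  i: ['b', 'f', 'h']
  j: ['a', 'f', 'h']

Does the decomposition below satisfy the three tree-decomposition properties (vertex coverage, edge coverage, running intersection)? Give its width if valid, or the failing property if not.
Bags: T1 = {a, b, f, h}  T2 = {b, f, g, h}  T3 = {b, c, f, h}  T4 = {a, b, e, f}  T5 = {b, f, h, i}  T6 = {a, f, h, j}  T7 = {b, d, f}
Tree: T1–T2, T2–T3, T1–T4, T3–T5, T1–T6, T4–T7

No — edge (a,d) lies in no bag.

A tree decomposition must satisfy three properties: every vertex lies in some bag; for every edge, both endpoints lie together in some bag; and for every vertex, the bags containing it form a connected subtree. Here edge (a,d) lies in no bag, so the decomposition is invalid.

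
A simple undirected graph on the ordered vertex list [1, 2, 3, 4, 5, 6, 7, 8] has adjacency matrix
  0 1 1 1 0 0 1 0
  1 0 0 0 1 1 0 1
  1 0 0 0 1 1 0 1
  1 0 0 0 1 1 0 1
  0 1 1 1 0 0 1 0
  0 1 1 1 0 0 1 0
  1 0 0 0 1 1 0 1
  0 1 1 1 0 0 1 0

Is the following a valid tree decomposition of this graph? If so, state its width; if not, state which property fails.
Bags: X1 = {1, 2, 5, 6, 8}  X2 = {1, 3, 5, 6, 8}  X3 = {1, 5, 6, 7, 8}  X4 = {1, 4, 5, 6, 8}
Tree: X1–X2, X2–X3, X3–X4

Yes; width 4.

Checking the three conditions: (i) the bags cover all of {1, 2, 3, 4, 5, 6, 7, 8}; (ii) for each edge, some bag contains both endpoints; (iii) the bags containing any fixed vertex form a subtree. All hold, so the decomposition is valid with width 5 − 1 = 4.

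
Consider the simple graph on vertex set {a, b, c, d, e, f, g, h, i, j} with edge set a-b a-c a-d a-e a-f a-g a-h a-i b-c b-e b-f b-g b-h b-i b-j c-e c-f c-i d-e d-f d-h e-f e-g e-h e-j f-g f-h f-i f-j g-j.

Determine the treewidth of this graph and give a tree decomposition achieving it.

Every bag has size at most 5, so the width is 5 − 1 = 4 and tw(G) ≤ 4. For the lower bound, the 5 vertices {a, d, e, f, h} are pairwise adjacent, and any tree decomposition puts a clique entirely inside one bag — forcing width ≥ 4. Therefore the treewidth is 4.

Treewidth 4.
Bags: B1 = {a, b, e, f, h}  B2 = {a, b, e, f, g}  B3 = {a, d, e, f, h}  B4 = {a, b, c, e, f}  B5 = {b, e, f, g, j}  B6 = {a, b, c, f, i}
Tree: B1–B2, B1–B3, B1–B4, B2–B5, B4–B6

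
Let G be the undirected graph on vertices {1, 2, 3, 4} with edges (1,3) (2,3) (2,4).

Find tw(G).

1

A width-1 tree decomposition is:
Bags: B1 = {2, 3}  B2 = {1, 3}  B3 = {2, 4}
Tree: B1–B2, B1–B3
Every bag has size at most 2, so the width is 2 − 1 = 1 and tw(G) ≤ 1. Since G has at least one edge (e.g. 3–2), it is not an edgeless graph, so tw(G) ≥ 1. Therefore the treewidth is 1.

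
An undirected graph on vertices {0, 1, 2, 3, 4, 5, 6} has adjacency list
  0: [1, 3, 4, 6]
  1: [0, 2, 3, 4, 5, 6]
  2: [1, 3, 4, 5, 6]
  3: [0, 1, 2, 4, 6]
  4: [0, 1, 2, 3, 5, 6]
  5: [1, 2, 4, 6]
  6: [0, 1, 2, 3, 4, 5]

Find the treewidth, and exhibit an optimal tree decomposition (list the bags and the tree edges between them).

Treewidth 4.
One such decomposition:
Bags: B1 = {1, 2, 4, 5, 6}  B2 = {1, 2, 3, 4, 6}  B3 = {0, 1, 3, 4, 6}
Tree: B1–B2, B2–B3

The largest bag has 5 vertices, giving width 4; this decomposition certifies tw(G) ≤ 4. On the other hand G contains the 5-clique {0, 1, 3, 4, 6}. A clique must lie in a single bag of any decomposition, so no decomposition can have width below 4. Hence tw(G) = 4 exactly.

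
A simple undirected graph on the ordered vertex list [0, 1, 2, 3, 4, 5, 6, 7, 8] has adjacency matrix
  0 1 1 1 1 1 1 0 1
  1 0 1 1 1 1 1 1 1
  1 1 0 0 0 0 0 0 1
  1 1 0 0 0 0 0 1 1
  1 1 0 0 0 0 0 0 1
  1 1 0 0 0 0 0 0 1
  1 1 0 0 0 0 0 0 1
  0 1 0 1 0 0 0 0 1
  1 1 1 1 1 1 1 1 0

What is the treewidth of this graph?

3

A width-3 tree decomposition is:
Bags: B1 = {0, 1, 3, 8}  B2 = {0, 1, 6, 8}  B3 = {0, 1, 5, 8}  B4 = {0, 1, 4, 8}  B5 = {0, 1, 2, 8}  B6 = {1, 3, 7, 8}
Tree: B1–B2, B1–B3, B2–B4, B3–B5, B1–B6
The largest bag has 4 vertices, giving width 3; this decomposition certifies tw(G) ≤ 3. Conversely, {0, 1, 2, 8} is a clique of size 4, and the vertices of any clique must share a bag in every tree decomposition; so some bag has ≥ 4 vertices and tw(G) ≥ 3. The upper and lower bounds meet at 3, so that is the treewidth.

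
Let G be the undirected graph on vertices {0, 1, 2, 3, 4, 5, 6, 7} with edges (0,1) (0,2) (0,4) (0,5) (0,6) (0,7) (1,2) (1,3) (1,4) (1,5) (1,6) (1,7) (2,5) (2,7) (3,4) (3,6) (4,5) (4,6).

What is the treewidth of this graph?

3

A width-3 tree decomposition is:
Bags: B1 = {0, 1, 4, 6}  B2 = {0, 1, 4, 5}  B3 = {0, 1, 2, 5}  B4 = {0, 1, 2, 7}  B5 = {1, 3, 4, 6}
Tree: B1–B2, B2–B3, B3–B4, B1–B5
The largest bag has 4 vertices, giving width 3; this decomposition certifies tw(G) ≤ 3. On the other hand G contains the 4-clique {0, 1, 2, 5}. A clique must lie in a single bag of any decomposition, so no decomposition can have width below 3. The upper and lower bounds meet at 3, so that is the treewidth.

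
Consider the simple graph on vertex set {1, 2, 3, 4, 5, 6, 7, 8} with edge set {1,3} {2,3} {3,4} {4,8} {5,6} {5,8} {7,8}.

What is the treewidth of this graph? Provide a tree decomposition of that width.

Treewidth 1.
One optimal decomposition is:
Bags: B1 = {3, 4}  B2 = {4, 8}  B3 = {5, 8}  B4 = {2, 3}  B5 = {1, 3}  B6 = {7, 8}  B7 = {5, 6}
Tree: B1–B2, B2–B3, B1–B4, B4–B5, B2–B6, B3–B7

Each bag holds 2 vertices, so the decomposition has width 1, which upper-bounds the treewidth. G has an edge, so its treewidth is at least 1. Hence tw(G) = 1 exactly.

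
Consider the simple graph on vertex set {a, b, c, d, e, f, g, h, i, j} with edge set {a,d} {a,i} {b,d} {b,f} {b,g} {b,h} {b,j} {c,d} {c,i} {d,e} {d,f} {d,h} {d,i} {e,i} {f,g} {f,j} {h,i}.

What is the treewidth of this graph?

A width-2 tree decomposition is:
Bags: B1 = {b, d, h}  B2 = {d, h, i}  B3 = {d, e, i}  B4 = {b, d, f}  B5 = {b, f, j}  B6 = {a, d, i}  B7 = {c, d, i}  B8 = {b, f, g}
Tree: B1–B2, B2–B3, B1–B4, B4–B5, B3–B6, B2–B7, B4–B8
The largest bag has 3 vertices, giving width 2; this decomposition certifies tw(G) ≤ 2. On the other hand G contains the 3-clique {b, d, f}. A clique must lie in a single bag of any decomposition, so no decomposition can have width below 2. The upper and lower bounds meet at 2, so that is the treewidth.

2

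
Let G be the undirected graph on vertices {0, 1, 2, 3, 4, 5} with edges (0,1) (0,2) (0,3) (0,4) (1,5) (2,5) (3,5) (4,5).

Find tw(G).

2

A width-2 tree decomposition is:
Bags: B1 = {0, 3, 5}  B2 = {0, 2, 5}  B3 = {0, 1, 5}  B4 = {0, 4, 5}
Tree: B1–B2, B2–B3, B3–B4
Each bag holds 3 vertices, so the decomposition has width 2, which upper-bounds the treewidth. The edges 0–3–5–2–0 form a cycle, so G is not a tree and its treewidth is at least 2. Combining the bounds, tw(G) = 2.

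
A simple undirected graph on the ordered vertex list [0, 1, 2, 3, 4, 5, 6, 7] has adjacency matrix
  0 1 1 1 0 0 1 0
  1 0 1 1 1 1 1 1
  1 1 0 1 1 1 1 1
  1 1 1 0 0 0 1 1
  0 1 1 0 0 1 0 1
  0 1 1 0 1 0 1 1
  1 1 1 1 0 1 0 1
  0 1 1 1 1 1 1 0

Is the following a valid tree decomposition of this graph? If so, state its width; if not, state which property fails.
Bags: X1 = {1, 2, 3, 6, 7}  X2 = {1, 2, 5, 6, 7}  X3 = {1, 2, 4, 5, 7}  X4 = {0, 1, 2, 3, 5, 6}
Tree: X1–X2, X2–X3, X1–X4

A tree decomposition must satisfy three properties: every vertex lies in some bag; for every edge, both endpoints lie together in some bag; and for every vertex, the bags containing it form a connected subtree. Here bags containing vertex 5 are not connected in the tree, so the decomposition is invalid.

No — bags containing vertex 5 are not connected in the tree.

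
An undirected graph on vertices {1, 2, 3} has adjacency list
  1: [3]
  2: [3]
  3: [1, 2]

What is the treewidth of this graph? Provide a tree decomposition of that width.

Treewidth 1.
Bags: B1 = {2, 3}  B2 = {1, 3}
Tree: B1–B2

The largest bag has 2 vertices, giving width 1; this decomposition certifies tw(G) ≤ 1. Since G has at least one edge (e.g. 3–2), it is not an edgeless graph, so tw(G) ≥ 1. Combining the bounds, tw(G) = 1.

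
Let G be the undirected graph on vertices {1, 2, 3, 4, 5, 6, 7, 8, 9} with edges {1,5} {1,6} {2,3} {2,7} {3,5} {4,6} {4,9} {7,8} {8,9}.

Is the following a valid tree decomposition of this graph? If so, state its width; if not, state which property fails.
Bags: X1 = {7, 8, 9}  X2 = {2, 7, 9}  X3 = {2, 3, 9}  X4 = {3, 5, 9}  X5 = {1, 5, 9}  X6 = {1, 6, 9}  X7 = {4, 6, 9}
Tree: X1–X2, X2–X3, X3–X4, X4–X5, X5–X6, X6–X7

Yes; width 2.

Vertex coverage: the bags together contain {1, 2, 3, 4, 5, 6, 7, 8, 9}, the full vertex set. Edge coverage: each edge of G has both endpoints in at least one bag. Running intersection: for every vertex, the bags containing it form a connected subtree. All three properties hold, so this is a valid tree decomposition of width max|bag| − 1 = 2, and hence tw(G) ≤ 2.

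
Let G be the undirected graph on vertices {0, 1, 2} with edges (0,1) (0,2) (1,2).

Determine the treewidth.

A width-2 tree decomposition is:
Bags: B1 = {0, 1, 2}
Tree: (single bag)
A single bag containing all 3 vertices is trivially a valid decomposition of width 2. On the other hand G contains the 3-clique {0, 1, 2}. A clique must lie in a single bag of any decomposition, so no decomposition can have width below 2. The upper and lower bounds meet at 2, so that is the treewidth.

2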